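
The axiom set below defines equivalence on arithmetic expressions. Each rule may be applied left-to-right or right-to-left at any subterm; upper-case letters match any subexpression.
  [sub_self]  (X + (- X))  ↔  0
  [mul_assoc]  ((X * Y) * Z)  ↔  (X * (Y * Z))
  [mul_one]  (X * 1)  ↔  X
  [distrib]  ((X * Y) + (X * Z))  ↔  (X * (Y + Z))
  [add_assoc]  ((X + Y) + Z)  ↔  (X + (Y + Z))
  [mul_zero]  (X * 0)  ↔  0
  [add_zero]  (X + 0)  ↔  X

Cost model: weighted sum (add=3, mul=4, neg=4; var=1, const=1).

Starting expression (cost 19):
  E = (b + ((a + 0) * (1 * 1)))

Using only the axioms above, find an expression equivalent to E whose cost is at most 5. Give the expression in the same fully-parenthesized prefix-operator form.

step 1: mul_one (→) rewrites (1 * 1) into 1, now (b + ((a + 0) * 1))
step 2: mul_one (→) rewrites ((a + 0) * 1) into (a + 0), now (b + (a + 0))
step 3: add_zero (→) rewrites (a + 0) into a, reaching cost 5 (bound 5)

(b + a)   [cost 5]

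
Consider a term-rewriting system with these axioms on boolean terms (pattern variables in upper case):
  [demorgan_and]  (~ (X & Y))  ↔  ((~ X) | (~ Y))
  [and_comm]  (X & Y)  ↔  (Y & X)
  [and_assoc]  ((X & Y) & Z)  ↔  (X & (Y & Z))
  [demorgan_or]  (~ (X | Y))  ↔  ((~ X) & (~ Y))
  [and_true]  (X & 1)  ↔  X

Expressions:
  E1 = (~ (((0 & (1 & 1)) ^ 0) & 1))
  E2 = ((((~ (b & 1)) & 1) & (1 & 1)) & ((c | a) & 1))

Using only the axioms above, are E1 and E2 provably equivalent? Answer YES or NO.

NO

All listed rules preserve value, hence provable equivalence implies equal values everywhere; look for a separating assignment.
a=0, b=0, c=0 gives E1 ↦ 1, E2 ↦ 0; values differ ⇒ not provably equivalent.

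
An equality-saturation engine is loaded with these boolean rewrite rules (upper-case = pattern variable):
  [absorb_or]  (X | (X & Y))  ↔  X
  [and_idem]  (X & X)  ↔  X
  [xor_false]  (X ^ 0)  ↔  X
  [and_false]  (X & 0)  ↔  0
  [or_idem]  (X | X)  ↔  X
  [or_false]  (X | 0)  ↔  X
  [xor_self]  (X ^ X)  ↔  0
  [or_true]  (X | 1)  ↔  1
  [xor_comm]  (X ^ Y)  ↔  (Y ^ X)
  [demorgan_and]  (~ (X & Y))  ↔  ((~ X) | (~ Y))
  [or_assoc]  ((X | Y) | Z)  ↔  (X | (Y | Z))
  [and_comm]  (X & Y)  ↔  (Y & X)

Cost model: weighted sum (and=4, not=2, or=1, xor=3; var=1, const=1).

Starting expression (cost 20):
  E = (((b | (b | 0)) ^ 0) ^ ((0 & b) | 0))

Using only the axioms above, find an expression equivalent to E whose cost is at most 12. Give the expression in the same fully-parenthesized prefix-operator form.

step 1: or_false (→) rewrites ((0 & b) | 0) into (0 & b), now (((b | (b | 0)) ^ 0) ^ (0 & b))
step 2: xor_false (→) rewrites ((b | (b | 0)) ^ 0) into (b | (b | 0)), now ((b | (b | 0)) ^ (0 & b))
step 3: or_false (→) rewrites (b | 0) into b, reaching cost 12 (bound 12)

((b | b) ^ (0 & b))   [cost 12]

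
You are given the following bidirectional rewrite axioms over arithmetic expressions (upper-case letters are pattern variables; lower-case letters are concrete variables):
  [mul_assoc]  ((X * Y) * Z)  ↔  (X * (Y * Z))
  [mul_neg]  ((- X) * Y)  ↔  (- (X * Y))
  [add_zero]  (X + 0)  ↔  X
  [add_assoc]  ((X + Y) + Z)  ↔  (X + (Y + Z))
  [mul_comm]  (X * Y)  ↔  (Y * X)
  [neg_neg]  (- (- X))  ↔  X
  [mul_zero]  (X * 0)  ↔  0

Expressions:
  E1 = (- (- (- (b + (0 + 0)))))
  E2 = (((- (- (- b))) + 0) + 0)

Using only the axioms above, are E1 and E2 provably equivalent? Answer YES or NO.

YES

step 1: neg_neg (→) rewrites (- (- (- (b + (0 + 0))))) into (- (b + (0 + 0)))
step 2: add_zero (→) rewrites (0 + 0) into 0, now (- (b + 0))
step 3: add_zero (→) rewrites (b + 0) into b, now (- b)
step 4: add_zero (←) rewrites (- b) into ((- b) + 0)
step 5: add_zero (←) rewrites ((- b) + 0) into (((- b) + 0) + 0)
step 6: neg_neg (←) rewrites (- b) into (- (- (- b))), which is E2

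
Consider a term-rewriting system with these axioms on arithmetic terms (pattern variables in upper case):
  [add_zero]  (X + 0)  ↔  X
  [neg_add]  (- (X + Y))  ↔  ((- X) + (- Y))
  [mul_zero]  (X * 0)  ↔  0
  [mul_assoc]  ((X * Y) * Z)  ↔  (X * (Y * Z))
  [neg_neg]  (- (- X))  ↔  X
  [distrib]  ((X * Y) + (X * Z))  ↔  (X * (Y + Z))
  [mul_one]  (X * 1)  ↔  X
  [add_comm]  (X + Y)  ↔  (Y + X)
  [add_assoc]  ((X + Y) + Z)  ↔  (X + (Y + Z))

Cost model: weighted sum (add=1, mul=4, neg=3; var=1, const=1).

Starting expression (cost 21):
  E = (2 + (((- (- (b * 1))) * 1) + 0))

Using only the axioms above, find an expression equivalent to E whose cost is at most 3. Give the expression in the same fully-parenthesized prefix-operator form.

(2 + b)   [cost 3]

(1) (- (- (b * 1)))  =[neg_neg →]=  (b * 1)    ⊢ (2 + (((b * 1) * 1) + 0))
(2) ((b * 1) * 1)  =[mul_one →]=  (b * 1)    ⊢ (2 + ((b * 1) + 0))
(3) ((b * 1) + 0)  =[add_zero →]=  (b * 1)    ⊢ (2 + (b * 1))
(4) (b * 1)  =[mul_one →]=  b    ⊢ cost 3, within 3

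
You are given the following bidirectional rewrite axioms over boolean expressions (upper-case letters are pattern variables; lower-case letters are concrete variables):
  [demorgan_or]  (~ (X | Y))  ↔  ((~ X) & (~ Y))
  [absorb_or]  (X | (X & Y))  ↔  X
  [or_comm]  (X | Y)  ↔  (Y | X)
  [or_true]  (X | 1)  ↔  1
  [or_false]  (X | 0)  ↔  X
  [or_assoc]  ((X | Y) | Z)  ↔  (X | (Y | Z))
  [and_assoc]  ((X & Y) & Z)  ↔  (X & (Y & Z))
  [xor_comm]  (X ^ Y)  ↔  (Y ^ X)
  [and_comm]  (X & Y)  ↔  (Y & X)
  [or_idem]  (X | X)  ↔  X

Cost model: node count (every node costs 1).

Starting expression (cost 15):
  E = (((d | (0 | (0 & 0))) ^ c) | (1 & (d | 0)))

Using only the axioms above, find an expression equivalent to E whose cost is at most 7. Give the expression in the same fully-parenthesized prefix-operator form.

((d ^ c) | (1 & d))   [cost 7]

step 1: absorb_or (→) rewrites (0 | (0 & 0)) into 0, now (((d | 0) ^ c) | (1 & (d | 0)))
step 2: or_false (→) rewrites (d | 0) into d, now (((d | 0) ^ c) | (1 & d))
step 3: or_false (→) rewrites (d | 0) into d, reaching cost 7 (bound 7)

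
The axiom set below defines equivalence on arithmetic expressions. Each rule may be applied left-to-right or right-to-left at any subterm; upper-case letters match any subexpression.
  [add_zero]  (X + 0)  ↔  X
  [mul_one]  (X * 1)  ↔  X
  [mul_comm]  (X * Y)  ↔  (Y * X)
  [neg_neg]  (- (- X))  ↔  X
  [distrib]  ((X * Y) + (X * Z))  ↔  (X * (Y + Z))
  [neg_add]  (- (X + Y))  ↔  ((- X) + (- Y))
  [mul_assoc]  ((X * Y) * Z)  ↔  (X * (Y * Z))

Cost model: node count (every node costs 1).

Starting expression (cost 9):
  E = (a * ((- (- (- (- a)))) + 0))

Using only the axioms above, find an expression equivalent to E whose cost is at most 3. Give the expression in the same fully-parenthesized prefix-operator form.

(a * a)   [cost 3]

1. [add_zero →] ((- (- (- (- a)))) + 0)  →  (- (- (- (- a))));  E = (a * (- (- (- (- a)))))
2. [neg_neg →] (- (- (- a)))  →  (- a);  E = (a * (- (- a)))
3. [neg_neg →] (- (- a))  →  a;  cost 3 ≤ 3, done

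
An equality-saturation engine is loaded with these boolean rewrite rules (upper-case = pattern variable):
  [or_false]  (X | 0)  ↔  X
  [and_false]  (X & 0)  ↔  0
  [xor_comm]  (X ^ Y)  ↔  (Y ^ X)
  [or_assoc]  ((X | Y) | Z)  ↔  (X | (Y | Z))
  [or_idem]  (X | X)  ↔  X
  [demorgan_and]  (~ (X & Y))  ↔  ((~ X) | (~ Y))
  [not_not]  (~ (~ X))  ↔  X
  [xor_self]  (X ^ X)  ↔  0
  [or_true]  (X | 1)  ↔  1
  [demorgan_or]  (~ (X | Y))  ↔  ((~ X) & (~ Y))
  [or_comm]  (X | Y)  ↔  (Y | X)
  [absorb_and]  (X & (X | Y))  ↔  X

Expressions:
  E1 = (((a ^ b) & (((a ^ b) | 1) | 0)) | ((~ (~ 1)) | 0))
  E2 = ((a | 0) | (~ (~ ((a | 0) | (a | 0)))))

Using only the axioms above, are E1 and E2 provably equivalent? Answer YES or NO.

Every axiom is a valid identity, so a rewrite proof would force E1 and E2 to agree under every assignment.
At a=0, b=0: E1 = 1 but E2 = 0; they differ, so no derivation exists.

NO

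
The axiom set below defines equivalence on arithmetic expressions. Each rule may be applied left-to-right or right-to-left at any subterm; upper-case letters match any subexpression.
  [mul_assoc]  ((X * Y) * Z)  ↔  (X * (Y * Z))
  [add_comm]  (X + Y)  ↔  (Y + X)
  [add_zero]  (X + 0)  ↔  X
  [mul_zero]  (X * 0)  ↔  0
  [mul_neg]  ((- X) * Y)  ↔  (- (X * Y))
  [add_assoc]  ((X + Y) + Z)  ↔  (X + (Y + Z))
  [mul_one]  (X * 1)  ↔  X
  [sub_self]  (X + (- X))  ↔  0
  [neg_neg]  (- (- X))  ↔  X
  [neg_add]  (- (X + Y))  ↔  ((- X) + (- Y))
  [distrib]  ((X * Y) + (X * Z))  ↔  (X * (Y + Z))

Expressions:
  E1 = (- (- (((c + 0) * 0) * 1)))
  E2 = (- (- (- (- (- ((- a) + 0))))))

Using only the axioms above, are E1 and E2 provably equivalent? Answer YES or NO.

NO

The axioms are sound identities: if E1 ↔* E2 then E1 and E2 evaluate identically under any assignment.
Under a=1, c=0: E1 evaluates to 0, E2 to 1. Distinct ⇒ no rewrite sequence connects them.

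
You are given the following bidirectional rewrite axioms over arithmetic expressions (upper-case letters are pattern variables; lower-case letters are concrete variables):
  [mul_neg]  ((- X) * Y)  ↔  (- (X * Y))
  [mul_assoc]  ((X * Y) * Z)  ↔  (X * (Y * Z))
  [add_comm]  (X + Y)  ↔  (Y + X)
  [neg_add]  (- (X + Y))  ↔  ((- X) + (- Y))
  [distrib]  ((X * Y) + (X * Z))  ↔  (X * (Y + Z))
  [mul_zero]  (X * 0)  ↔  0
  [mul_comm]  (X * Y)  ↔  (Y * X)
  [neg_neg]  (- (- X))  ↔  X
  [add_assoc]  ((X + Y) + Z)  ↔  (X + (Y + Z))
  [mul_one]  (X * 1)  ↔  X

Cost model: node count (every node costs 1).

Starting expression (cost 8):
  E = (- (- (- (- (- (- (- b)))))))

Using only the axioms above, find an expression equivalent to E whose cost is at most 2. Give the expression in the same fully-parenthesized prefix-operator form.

1. [neg_neg →] (- (- (- (- b))))  →  (- (- b));  E = (- (- (- (- (- b)))))
2. [neg_neg →] (- (- (- (- (- b)))))  →  (- (- (- b)))
3. [neg_neg →] (- (- (- b)))  →  (- b);  cost 2 ≤ 2, done

(- b)   [cost 2]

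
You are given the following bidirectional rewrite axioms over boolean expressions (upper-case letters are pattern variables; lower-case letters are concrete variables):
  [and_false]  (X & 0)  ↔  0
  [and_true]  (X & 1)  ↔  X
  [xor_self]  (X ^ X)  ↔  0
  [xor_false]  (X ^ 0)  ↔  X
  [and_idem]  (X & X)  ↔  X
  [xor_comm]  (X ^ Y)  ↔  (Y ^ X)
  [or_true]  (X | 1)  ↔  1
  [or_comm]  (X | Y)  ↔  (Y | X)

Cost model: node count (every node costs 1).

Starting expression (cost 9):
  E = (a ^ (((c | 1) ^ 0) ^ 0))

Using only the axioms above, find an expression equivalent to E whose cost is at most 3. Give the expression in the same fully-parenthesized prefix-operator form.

(a ^ 1)   [cost 3]

step 1: xor_false (→) rewrites ((c | 1) ^ 0) into (c | 1), now (a ^ ((c | 1) ^ 0))
step 2: or_true (→) rewrites (c | 1) into 1, now (a ^ (1 ^ 0))
step 3: xor_false (→) rewrites (1 ^ 0) into 1, reaching cost 3 (bound 3)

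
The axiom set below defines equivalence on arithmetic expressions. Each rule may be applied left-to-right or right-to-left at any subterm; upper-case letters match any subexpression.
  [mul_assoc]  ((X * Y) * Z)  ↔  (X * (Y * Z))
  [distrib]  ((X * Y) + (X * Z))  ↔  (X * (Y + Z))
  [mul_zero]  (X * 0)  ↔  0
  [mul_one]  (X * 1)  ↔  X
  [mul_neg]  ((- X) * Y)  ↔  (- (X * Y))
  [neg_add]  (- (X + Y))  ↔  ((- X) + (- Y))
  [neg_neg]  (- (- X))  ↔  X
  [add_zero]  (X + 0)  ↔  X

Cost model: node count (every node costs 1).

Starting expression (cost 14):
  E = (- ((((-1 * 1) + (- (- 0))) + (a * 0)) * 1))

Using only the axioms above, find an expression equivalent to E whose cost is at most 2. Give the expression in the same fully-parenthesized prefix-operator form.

(- -1)   [cost 2]

1. [mul_one →] ((((-1 * 1) + (- (- 0))) + (a * 0)) * 1)  →  (((-1 * 1) + (- (- 0))) + (a * 0));  E = (- (((-1 * 1) + (- (- 0))) + (a * 0)))
2. [mul_zero →] (a * 0)  →  0;  E = (- (((-1 * 1) + (- (- 0))) + 0))
3. [mul_one →] (-1 * 1)  →  -1;  E = (- ((-1 + (- (- 0))) + 0))
4. [neg_neg →] (- (- 0))  →  0;  E = (- ((-1 + 0) + 0))
5. [add_zero →] ((-1 + 0) + 0)  →  (-1 + 0);  E = (- (-1 + 0))
6. [add_zero →] (-1 + 0)  →  -1;  cost 2 ≤ 2, done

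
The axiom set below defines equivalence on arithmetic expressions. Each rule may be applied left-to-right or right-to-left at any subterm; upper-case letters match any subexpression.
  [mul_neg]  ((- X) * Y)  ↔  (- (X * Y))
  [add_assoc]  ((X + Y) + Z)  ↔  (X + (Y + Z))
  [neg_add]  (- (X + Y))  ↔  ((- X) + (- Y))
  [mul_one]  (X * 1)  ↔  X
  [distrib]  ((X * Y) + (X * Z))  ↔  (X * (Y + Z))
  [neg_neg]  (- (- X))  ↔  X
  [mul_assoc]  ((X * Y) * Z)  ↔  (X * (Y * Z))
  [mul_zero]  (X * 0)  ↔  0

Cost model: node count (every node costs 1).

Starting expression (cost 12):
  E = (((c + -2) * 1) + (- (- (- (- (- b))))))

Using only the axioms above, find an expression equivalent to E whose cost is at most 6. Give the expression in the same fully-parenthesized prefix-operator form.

((c + -2) + (- b))   [cost 6]

1. [neg_neg →] (- (- b))  →  b;  E = (((c + -2) * 1) + (- (- (- b))))
2. [neg_neg →] (- (- b))  →  b;  E = (((c + -2) * 1) + (- b))
3. [mul_one →] ((c + -2) * 1)  →  (c + -2);  cost 6 ≤ 6, done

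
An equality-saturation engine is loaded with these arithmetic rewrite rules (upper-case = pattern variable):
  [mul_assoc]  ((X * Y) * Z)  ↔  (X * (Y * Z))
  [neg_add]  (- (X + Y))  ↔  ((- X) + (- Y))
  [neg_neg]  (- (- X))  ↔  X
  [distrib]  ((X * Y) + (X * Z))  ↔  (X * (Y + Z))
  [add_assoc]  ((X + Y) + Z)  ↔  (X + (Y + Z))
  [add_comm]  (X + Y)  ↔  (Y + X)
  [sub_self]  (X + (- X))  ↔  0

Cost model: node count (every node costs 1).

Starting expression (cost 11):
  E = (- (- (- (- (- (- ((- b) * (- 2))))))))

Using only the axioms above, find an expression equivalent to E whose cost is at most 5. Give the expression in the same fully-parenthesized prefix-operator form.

((- b) * (- 2))   [cost 5]

(1) (- (- (- (- (- (- ((- b) * (- 2))))))))  =[neg_neg →]=  (- (- (- (- ((- b) * (- 2))))))
(2) (- (- (- ((- b) * (- 2)))))  =[neg_neg →]=  (- ((- b) * (- 2)))    ⊢ (- (- ((- b) * (- 2))))
(3) (- (- ((- b) * (- 2))))  =[neg_neg →]=  ((- b) * (- 2))    ⊢ cost 5, within 5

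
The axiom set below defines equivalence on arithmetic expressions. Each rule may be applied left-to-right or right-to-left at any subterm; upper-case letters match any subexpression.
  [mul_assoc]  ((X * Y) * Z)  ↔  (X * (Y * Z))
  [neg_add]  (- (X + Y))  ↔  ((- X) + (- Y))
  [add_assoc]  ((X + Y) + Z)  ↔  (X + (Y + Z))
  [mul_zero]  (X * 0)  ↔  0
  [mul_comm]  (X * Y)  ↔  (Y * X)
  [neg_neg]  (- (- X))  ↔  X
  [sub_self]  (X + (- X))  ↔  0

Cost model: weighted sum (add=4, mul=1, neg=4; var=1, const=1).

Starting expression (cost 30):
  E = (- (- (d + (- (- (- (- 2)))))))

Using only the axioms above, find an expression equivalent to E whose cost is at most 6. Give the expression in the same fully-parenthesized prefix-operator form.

(d + 2)   [cost 6]

step 1: neg_neg (→) rewrites (- (- (- (- 2)))) into (- (- 2)), now (- (- (d + (- (- 2)))))
step 2: neg_neg (→) rewrites (- (- (d + (- (- 2))))) into (d + (- (- 2)))
step 3: neg_neg (→) rewrites (- (- 2)) into 2, reaching cost 6 (bound 6)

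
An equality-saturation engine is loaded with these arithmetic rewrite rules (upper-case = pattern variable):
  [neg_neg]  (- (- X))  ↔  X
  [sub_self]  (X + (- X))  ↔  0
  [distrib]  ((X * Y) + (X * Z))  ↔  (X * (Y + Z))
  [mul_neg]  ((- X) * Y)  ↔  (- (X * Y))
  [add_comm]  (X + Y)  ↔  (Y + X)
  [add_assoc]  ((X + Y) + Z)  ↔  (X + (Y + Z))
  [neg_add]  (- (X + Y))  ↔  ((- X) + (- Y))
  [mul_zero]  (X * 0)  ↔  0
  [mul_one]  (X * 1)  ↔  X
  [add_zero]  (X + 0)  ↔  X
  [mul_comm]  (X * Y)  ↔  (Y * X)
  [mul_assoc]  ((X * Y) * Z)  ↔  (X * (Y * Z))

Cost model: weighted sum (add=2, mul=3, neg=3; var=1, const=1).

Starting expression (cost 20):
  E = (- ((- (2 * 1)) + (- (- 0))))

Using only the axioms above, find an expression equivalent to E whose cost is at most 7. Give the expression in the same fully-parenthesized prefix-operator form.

(- (- 2))   [cost 7]

step 1: neg_neg (→) rewrites (- (- 0)) into 0, now (- ((- (2 * 1)) + 0))
step 2: mul_one (→) rewrites (2 * 1) into 2, now (- ((- 2) + 0))
step 3: add_zero (→) rewrites ((- 2) + 0) into (- 2), reaching cost 7 (bound 7)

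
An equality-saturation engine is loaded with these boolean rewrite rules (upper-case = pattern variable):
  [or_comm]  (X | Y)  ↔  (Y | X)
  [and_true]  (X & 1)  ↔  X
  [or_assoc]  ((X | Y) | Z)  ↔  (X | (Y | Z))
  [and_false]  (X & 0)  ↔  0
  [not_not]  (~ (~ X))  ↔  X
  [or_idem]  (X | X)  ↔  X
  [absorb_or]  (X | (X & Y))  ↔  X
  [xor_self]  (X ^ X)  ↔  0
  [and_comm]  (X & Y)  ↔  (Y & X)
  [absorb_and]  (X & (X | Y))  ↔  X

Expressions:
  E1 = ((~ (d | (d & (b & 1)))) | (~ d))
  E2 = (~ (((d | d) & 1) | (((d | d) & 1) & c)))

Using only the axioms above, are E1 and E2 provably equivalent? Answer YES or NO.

1. [and_true →] (b & 1)  →  b;  E1 = ((~ (d | (d & b))) | (~ d))
2. [absorb_or →] (d | (d & b))  →  d;  E1 = ((~ d) | (~ d))
3. [or_idem →] ((~ d) | (~ d))  →  (~ d)
4. [or_idem ←] d  →  (d | d);  E1 = (~ (d | d))
5. [and_true ←] (d | d)  →  ((d | d) & 1);  E1 = (~ ((d | d) & 1))
6. [absorb_or ←] ((d | d) & 1)  →  (((d | d) & 1) | (((d | d) & 1) & c));  this is E2

YES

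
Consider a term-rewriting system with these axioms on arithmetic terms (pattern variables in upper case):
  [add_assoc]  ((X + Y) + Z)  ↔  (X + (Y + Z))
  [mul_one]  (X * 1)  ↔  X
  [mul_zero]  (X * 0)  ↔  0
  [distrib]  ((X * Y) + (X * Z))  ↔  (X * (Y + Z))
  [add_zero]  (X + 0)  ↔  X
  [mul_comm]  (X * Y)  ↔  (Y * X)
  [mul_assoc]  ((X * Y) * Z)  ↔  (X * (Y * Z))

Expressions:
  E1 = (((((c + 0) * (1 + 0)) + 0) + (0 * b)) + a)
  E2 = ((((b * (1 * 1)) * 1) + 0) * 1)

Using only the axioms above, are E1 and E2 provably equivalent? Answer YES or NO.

NO

All listed rules preserve value, hence provable equivalence implies equal values everywhere; look for a separating assignment.
a=0, b=0, c=1 gives E1 ↦ 1, E2 ↦ 0; values differ ⇒ not provably equivalent.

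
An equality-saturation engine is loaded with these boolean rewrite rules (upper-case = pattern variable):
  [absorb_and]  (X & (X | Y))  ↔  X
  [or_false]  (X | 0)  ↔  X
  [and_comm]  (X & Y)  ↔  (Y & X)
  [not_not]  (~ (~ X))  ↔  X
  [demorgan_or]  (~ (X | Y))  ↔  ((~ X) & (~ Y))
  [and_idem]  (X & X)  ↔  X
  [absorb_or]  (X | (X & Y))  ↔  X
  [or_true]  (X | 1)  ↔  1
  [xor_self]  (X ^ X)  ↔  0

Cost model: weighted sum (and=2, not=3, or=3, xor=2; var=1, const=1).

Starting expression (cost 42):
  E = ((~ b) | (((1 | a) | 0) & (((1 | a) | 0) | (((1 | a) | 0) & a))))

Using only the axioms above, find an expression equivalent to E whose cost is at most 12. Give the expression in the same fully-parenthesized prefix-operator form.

(1) (((1 | a) | 0) | (((1 | a) | 0) & a))  =[absorb_or →]=  ((1 | a) | 0)    ⊢ ((~ b) | (((1 | a) | 0) & ((1 | a) | 0)))
(2) (((1 | a) | 0) & ((1 | a) | 0))  =[and_idem →]=  ((1 | a) | 0)    ⊢ ((~ b) | ((1 | a) | 0))
(3) ((1 | a) | 0)  =[or_false →]=  (1 | a)    ⊢ cost 12, within 12

((~ b) | (1 | a))   [cost 12]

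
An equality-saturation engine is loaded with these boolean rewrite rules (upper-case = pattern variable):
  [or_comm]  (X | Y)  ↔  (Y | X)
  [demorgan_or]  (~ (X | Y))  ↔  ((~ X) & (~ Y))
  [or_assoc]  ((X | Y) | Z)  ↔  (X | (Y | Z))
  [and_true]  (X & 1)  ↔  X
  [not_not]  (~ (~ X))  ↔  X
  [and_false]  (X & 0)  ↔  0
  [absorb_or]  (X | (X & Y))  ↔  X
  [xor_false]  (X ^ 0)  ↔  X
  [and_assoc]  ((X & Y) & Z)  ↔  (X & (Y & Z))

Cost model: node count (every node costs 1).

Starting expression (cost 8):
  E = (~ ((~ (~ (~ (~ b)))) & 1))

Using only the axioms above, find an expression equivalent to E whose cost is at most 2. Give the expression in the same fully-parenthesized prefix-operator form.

1. [not_not →] (~ (~ (~ b)))  →  (~ b);  E = (~ ((~ (~ b)) & 1))
2. [and_true →] ((~ (~ b)) & 1)  →  (~ (~ b));  E = (~ (~ (~ b)))
3. [not_not →] (~ (~ b))  →  b;  cost 2 ≤ 2, done

(~ b)   [cost 2]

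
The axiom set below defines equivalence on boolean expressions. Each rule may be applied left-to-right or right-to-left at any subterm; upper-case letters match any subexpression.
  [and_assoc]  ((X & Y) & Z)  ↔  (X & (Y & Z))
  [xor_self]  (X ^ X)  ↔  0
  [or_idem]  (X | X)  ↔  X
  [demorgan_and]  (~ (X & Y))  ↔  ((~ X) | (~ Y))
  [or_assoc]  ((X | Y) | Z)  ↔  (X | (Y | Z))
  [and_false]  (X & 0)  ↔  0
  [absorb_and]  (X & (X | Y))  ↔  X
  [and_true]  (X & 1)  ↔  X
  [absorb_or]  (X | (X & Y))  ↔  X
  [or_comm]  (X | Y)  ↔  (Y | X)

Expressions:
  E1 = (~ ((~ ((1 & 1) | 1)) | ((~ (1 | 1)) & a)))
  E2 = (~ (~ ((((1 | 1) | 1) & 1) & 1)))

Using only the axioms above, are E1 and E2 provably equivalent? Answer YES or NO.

YES

1. [and_true →] (1 & 1)  →  1;  E1 = (~ ((~ (1 | 1)) | ((~ (1 | 1)) & a)))
2. [absorb_or →] ((~ (1 | 1)) | ((~ (1 | 1)) & a))  →  (~ (1 | 1));  E1 = (~ (~ (1 | 1)))
3. [or_idem →] (1 | 1)  →  1;  E1 = (~ (~ 1))
4. [and_true ←] 1  →  (1 & 1);  E1 = (~ (~ (1 & 1)))
5. [and_true ←] (1 & 1)  →  ((1 & 1) & 1);  E1 = (~ (~ ((1 & 1) & 1)))
6. [or_idem ←] 1  →  (1 | 1);  E1 = (~ (~ (((1 | 1) & 1) & 1)))
7. [or_idem ←] 1  →  (1 | 1);  this is E2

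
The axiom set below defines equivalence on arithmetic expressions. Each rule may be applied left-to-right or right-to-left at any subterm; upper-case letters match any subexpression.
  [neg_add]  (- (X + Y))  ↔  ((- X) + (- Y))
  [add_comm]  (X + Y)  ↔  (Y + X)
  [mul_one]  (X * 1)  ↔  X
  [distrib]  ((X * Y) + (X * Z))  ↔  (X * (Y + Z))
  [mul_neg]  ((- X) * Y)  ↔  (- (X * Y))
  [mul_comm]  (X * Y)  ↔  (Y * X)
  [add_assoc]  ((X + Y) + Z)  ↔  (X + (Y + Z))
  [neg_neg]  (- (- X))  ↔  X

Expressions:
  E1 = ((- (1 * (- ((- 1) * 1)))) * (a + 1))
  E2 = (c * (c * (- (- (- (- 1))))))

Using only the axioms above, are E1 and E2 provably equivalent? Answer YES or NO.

NO

Every axiom is a valid identity, so a rewrite proof would force E1 and E2 to agree under every assignment.
At a=0, c=0: E1 = -1 but E2 = 0; they differ, so no derivation exists.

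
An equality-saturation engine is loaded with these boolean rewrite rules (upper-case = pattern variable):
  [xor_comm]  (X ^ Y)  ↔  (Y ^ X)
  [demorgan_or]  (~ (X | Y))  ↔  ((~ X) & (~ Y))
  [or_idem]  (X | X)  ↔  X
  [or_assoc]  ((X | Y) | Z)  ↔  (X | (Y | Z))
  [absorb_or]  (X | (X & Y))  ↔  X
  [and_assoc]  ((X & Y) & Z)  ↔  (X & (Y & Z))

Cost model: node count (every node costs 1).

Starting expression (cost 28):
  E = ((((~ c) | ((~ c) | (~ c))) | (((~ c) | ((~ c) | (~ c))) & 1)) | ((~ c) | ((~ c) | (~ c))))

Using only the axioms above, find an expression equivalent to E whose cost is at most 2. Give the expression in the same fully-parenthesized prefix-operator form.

(~ c)   [cost 2]

1. [absorb_or →] (((~ c) | ((~ c) | (~ c))) | (((~ c) | ((~ c) | (~ c))) & 1))  →  ((~ c) | ((~ c) | (~ c)));  E = (((~ c) | ((~ c) | (~ c))) | ((~ c) | ((~ c) | (~ c))))
2. [or_idem →] (((~ c) | ((~ c) | (~ c))) | ((~ c) | ((~ c) | (~ c))))  →  ((~ c) | ((~ c) | (~ c)))
3. [or_idem →] ((~ c) | (~ c))  →  (~ c);  E = ((~ c) | (~ c))
4. [or_idem →] ((~ c) | (~ c))  →  (~ c);  cost 2 ≤ 2, done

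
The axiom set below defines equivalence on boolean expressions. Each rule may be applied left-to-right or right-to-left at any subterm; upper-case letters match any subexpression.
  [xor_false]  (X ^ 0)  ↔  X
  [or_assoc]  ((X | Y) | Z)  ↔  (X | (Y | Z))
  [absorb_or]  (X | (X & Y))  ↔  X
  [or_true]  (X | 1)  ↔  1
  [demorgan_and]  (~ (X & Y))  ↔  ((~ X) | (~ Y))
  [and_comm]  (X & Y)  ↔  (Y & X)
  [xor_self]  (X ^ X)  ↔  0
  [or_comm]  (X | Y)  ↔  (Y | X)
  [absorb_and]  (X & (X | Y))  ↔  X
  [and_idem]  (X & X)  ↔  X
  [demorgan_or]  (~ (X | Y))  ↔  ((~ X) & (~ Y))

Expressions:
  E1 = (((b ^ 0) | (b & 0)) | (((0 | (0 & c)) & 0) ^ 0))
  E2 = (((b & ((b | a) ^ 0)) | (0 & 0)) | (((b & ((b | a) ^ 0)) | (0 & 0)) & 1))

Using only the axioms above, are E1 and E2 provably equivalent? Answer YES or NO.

(1) (0 | (0 & c))  =[absorb_or →]=  0    ⊢ (((b ^ 0) | (b & 0)) | ((0 & 0) ^ 0))
(2) (b ^ 0)  =[xor_false →]=  b    ⊢ ((b | (b & 0)) | ((0 & 0) ^ 0))
(3) (b | (b & 0))  =[absorb_or →]=  b    ⊢ (b | ((0 & 0) ^ 0))
(4) ((0 & 0) ^ 0)  =[xor_false →]=  (0 & 0)    ⊢ (b | (0 & 0))
(5) b  =[absorb_and ←]=  (b & (b | a))    ⊢ ((b & (b | a)) | (0 & 0))
(6) (b | a)  =[xor_false ←]=  ((b | a) ^ 0)    ⊢ ((b & ((b | a) ^ 0)) | (0 & 0))
(7) ((b & ((b | a) ^ 0)) | (0 & 0))  =[absorb_or ←]=  (((b & ((b | a) ^ 0)) | (0 & 0)) | (((b & ((b | a) ^ 0)) | (0 & 0)) & 1))    ⊢ E2

YES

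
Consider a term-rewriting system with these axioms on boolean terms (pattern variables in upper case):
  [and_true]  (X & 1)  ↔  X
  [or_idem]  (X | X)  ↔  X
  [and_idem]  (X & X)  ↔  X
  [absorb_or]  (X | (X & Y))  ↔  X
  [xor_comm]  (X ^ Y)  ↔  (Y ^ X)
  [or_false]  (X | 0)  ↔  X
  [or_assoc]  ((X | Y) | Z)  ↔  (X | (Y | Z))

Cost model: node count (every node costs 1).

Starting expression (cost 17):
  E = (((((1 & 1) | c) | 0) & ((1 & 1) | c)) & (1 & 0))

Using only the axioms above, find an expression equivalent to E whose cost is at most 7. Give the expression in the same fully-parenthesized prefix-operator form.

((1 | c) & (1 & 0))   [cost 7]

step 1: or_false (→) rewrites (((1 & 1) | c) | 0) into ((1 & 1) | c), now ((((1 & 1) | c) & ((1 & 1) | c)) & (1 & 0))
step 2: and_idem (→) rewrites (((1 & 1) | c) & ((1 & 1) | c)) into ((1 & 1) | c), now (((1 & 1) | c) & (1 & 0))
step 3: and_true (→) rewrites (1 & 1) into 1, reaching cost 7 (bound 7)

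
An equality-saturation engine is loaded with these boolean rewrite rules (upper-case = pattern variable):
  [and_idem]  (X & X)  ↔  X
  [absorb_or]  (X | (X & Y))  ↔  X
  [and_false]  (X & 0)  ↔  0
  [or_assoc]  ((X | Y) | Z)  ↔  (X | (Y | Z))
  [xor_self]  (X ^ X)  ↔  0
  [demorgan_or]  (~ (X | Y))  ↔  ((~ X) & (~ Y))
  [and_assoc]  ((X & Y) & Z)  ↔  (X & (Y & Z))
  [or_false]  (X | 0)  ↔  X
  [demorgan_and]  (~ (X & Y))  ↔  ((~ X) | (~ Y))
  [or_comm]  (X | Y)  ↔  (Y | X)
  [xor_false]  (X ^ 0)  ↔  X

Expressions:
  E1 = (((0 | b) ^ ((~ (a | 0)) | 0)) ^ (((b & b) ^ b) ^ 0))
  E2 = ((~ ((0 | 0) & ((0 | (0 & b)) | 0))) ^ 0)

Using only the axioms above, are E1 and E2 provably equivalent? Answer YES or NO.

NO

Every axiom is a valid identity, so a rewrite proof would force E1 and E2 to agree under every assignment.
At a=0, b=1: E1 = 0 but E2 = 1; they differ, so no derivation exists.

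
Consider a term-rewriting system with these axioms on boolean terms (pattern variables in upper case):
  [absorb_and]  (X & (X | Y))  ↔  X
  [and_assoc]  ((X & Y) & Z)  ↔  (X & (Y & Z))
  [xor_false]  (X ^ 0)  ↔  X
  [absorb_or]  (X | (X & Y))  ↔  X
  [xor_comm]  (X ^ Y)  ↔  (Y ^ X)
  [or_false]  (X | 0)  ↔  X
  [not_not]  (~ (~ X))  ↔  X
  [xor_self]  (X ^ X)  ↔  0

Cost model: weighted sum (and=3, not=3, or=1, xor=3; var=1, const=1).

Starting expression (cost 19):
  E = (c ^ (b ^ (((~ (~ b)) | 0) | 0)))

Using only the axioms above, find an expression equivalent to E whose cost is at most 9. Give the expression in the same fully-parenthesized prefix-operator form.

step 1: not_not (→) rewrites (~ (~ b)) into b, now (c ^ (b ^ ((b | 0) | 0)))
step 2: or_false (→) rewrites (b | 0) into b, now (c ^ (b ^ (b | 0)))
step 3: or_false (→) rewrites (b | 0) into b, reaching cost 9 (bound 9)

(c ^ (b ^ b))   [cost 9]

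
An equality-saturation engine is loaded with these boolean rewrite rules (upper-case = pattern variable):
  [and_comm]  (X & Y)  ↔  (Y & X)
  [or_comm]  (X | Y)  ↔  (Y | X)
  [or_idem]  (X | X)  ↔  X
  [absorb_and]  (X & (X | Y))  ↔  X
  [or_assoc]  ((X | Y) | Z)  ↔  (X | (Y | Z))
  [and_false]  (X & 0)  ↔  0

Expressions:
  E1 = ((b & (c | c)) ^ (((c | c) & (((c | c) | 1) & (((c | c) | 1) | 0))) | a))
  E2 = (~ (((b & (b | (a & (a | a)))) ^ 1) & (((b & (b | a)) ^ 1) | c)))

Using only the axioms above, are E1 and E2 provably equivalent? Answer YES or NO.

NO

The axioms are sound identities: if E1 ↔* E2 then E1 and E2 evaluate identically under any assignment.
Under a=0, b=0, c=1: E1 evaluates to 1, E2 to 0. Distinct ⇒ no rewrite sequence connects them.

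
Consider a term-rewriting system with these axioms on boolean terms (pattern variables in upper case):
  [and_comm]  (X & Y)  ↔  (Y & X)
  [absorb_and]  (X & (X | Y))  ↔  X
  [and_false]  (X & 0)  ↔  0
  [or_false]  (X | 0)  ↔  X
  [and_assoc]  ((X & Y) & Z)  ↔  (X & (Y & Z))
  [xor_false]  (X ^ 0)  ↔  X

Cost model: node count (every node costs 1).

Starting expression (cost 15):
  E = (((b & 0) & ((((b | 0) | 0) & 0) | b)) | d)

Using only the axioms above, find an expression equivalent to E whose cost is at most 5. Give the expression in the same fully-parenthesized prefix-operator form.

((b & 0) | d)   [cost 5]

step 1: or_false (→) rewrites (b | 0) into b, now (((b & 0) & (((b | 0) & 0) | b)) | d)
step 2: or_false (→) rewrites (b | 0) into b, now (((b & 0) & ((b & 0) | b)) | d)
step 3: absorb_and (→) rewrites ((b & 0) & ((b & 0) | b)) into (b & 0), reaching cost 5 (bound 5)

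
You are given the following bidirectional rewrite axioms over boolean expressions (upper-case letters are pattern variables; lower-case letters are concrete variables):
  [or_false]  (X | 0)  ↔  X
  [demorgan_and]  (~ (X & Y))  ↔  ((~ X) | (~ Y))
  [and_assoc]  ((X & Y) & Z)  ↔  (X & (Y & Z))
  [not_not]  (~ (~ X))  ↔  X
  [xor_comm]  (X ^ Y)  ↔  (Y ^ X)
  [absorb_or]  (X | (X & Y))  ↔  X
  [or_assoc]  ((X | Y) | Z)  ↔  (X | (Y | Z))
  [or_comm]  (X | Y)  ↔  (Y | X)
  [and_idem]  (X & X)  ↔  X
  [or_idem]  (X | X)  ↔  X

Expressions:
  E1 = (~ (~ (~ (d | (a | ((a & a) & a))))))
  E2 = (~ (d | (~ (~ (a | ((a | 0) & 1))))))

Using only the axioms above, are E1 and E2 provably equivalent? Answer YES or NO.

step 1: and_idem (→) rewrites (a & a) into a, now (~ (~ (~ (d | (a | (a & a))))))
step 2: absorb_or (→) rewrites (a | (a & a)) into a, now (~ (~ (~ (d | a))))
step 3: not_not (→) rewrites (~ (~ (~ (d | a)))) into (~ (d | a))
step 4: absorb_or (←) rewrites a into (a | (a & 1)), now (~ (d | (a | (a & 1))))
step 5: not_not (←) rewrites (a | (a & 1)) into (~ (~ (a | (a & 1)))), now (~ (d | (~ (~ (a | (a & 1))))))
step 6: or_false (←) rewrites a into (a | 0), which is E2

YES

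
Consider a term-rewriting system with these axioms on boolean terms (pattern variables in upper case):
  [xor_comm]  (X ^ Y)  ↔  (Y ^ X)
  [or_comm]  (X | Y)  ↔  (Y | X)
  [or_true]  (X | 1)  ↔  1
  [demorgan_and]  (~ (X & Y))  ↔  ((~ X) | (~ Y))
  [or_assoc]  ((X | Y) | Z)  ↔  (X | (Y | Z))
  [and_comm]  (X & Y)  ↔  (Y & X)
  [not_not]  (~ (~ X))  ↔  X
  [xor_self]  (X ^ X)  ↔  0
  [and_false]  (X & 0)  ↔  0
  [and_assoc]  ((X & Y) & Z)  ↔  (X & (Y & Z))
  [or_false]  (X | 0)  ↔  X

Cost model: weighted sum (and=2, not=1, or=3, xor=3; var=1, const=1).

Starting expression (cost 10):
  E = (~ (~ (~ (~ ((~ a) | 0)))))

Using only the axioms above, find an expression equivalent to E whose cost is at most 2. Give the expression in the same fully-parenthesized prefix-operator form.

(1) (~ (~ ((~ a) | 0)))  =[not_not →]=  ((~ a) | 0)    ⊢ (~ (~ ((~ a) | 0)))
(2) (~ (~ ((~ a) | 0)))  =[not_not →]=  ((~ a) | 0)
(3) ((~ a) | 0)  =[or_false →]=  (~ a)    ⊢ cost 2, within 2

(~ a)   [cost 2]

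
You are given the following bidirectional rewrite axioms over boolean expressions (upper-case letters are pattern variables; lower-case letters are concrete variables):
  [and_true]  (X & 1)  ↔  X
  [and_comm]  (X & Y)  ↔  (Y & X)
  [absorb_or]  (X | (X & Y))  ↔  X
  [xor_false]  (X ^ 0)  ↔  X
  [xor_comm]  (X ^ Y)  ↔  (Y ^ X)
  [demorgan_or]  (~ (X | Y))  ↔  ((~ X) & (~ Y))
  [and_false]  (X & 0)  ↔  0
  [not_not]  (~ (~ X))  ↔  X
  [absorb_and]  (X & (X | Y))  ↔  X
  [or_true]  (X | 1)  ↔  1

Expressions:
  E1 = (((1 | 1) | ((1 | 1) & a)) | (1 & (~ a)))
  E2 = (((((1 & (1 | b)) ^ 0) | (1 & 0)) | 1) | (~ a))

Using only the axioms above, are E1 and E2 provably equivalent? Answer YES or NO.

YES

(1) (1 & (~ a))  =[and_comm →]=  ((~ a) & 1)    ⊢ (((1 | 1) | ((1 | 1) & a)) | ((~ a) & 1))
(2) ((1 | 1) | ((1 | 1) & a))  =[absorb_or →]=  (1 | 1)    ⊢ ((1 | 1) | ((~ a) & 1))
(3) ((~ a) & 1)  =[and_true →]=  (~ a)    ⊢ ((1 | 1) | (~ a))
(4) 1  =[absorb_or ←]=  (1 | (1 & 0))    ⊢ (((1 | (1 & 0)) | 1) | (~ a))
(5) 1  =[absorb_and ←]=  (1 & (1 | b))    ⊢ ((((1 & (1 | b)) | (1 & 0)) | 1) | (~ a))
(6) (1 & (1 | b))  =[xor_false ←]=  ((1 & (1 | b)) ^ 0)    ⊢ E2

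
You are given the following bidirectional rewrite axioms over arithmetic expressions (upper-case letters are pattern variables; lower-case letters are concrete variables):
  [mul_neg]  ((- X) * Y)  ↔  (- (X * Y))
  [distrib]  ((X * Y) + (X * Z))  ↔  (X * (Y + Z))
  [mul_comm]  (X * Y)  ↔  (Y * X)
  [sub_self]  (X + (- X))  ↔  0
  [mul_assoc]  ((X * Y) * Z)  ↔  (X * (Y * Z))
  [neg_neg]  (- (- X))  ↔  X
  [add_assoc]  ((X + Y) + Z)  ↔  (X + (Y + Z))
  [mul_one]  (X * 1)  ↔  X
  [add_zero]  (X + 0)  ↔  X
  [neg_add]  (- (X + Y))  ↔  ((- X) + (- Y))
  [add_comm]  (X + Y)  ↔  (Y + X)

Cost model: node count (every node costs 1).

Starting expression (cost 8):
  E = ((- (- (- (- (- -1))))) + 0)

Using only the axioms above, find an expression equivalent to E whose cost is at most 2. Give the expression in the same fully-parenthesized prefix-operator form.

(- -1)   [cost 2]

1. [add_zero →] ((- (- (- (- (- -1))))) + 0)  →  (- (- (- (- (- -1)))))
2. [neg_neg →] (- (- -1))  →  -1;  E = (- (- (- -1)))
3. [neg_neg →] (- (- -1))  →  -1;  cost 2 ≤ 2, done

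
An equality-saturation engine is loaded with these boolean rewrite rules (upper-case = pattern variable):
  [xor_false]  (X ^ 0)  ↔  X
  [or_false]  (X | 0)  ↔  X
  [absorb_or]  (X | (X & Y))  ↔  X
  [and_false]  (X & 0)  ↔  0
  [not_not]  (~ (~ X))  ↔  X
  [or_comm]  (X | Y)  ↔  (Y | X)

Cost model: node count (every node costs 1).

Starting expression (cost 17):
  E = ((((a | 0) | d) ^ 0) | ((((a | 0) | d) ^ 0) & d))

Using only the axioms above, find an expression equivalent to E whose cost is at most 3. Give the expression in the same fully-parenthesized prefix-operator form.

(1) ((((a | 0) | d) ^ 0) | ((((a | 0) | d) ^ 0) & d))  =[absorb_or →]=  (((a | 0) | d) ^ 0)
(2) (a | 0)  =[or_false →]=  a    ⊢ ((a | d) ^ 0)
(3) ((a | d) ^ 0)  =[xor_false →]=  (a | d)    ⊢ cost 3, within 3

(a | d)   [cost 3]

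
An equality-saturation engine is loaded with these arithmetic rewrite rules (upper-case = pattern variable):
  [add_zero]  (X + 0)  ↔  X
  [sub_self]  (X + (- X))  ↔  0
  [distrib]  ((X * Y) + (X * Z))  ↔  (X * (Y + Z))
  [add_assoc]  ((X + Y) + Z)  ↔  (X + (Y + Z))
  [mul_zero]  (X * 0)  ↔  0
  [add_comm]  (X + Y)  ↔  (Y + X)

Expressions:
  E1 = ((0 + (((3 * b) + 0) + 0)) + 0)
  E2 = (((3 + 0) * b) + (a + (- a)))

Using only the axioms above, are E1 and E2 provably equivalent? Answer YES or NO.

step 1: add_zero (→) rewrites ((3 * b) + 0) into (3 * b), now ((0 + ((3 * b) + 0)) + 0)
step 2: add_assoc (→) rewrites ((0 + ((3 * b) + 0)) + 0) into (0 + (((3 * b) + 0) + 0))
step 3: add_zero (→) rewrites ((3 * b) + 0) into (3 * b), now (0 + ((3 * b) + 0))
step 4: add_comm (→) rewrites (0 + ((3 * b) + 0)) into (((3 * b) + 0) + 0)
step 5: add_zero (→) rewrites ((3 * b) + 0) into (3 * b), now ((3 * b) + 0)
step 6: sub_self (←) rewrites 0 into (a + (- a)), now ((3 * b) + (a + (- a)))
step 7: add_zero (←) rewrites 3 into (3 + 0), which is E2

YES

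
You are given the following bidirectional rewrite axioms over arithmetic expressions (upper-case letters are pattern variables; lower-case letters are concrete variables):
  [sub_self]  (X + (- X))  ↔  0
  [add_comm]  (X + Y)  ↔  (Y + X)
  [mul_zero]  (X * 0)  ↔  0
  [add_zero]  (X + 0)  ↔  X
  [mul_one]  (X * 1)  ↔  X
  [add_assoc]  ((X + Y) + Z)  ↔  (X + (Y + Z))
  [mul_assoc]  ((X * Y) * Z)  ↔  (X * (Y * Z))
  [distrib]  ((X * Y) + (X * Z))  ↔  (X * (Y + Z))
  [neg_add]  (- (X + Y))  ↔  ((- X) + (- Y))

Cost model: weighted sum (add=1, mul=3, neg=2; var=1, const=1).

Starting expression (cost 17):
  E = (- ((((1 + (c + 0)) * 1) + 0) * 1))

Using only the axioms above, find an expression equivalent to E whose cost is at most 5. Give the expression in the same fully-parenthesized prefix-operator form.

1. [add_zero →] (c + 0)  →  c;  E = (- ((((1 + c) * 1) + 0) * 1))
2. [mul_one →] ((1 + c) * 1)  →  (1 + c);  E = (- (((1 + c) + 0) * 1))
3. [mul_one →] (((1 + c) + 0) * 1)  →  ((1 + c) + 0);  E = (- ((1 + c) + 0))
4. [add_zero →] ((1 + c) + 0)  →  (1 + c);  cost 5 ≤ 5, done

(- (1 + c))   [cost 5]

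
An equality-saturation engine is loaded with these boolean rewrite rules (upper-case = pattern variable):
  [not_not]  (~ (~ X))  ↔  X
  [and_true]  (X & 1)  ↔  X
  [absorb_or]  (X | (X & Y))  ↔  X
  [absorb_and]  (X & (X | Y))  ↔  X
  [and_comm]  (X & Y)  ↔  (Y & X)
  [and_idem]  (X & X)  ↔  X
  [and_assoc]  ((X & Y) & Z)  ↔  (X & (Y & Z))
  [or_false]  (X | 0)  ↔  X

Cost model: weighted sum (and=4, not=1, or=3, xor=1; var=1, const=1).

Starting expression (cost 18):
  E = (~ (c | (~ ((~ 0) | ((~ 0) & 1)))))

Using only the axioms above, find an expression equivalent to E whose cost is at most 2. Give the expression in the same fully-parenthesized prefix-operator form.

1. [absorb_or →] ((~ 0) | ((~ 0) & 1))  →  (~ 0);  E = (~ (c | (~ (~ 0))))
2. [not_not →] (~ (~ 0))  →  0;  E = (~ (c | 0))
3. [or_false →] (c | 0)  →  c;  cost 2 ≤ 2, done

(~ c)   [cost 2]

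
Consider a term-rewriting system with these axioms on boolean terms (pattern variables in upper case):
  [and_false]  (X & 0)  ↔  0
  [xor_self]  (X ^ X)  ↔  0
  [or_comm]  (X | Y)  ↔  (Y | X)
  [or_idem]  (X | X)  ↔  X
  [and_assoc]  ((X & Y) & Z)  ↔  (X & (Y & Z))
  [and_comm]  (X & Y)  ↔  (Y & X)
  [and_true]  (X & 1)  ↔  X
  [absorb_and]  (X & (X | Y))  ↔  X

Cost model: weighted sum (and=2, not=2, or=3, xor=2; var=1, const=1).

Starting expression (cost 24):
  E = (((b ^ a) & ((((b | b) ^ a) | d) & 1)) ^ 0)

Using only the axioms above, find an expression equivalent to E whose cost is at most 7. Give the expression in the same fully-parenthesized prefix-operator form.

1. [or_idem →] (b | b)  →  b;  E = (((b ^ a) & (((b ^ a) | d) & 1)) ^ 0)
2. [and_true →] (((b ^ a) | d) & 1)  →  ((b ^ a) | d);  E = (((b ^ a) & ((b ^ a) | d)) ^ 0)
3. [absorb_and →] ((b ^ a) & ((b ^ a) | d))  →  (b ^ a);  cost 7 ≤ 7, done

((b ^ a) ^ 0)   [cost 7]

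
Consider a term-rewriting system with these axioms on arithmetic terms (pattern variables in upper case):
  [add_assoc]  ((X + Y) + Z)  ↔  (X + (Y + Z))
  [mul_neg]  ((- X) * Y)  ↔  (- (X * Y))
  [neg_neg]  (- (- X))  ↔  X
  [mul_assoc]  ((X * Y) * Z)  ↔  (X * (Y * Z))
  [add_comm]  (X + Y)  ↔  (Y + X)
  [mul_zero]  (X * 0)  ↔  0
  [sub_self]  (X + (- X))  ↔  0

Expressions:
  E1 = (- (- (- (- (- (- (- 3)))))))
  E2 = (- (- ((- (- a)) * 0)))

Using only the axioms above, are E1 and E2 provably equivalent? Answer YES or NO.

The axioms are sound identities: if E1 ↔* E2 then E1 and E2 evaluate identically under any assignment.
Under a=0: E1 evaluates to -3, E2 to 0. Distinct ⇒ no rewrite sequence connects them.

NO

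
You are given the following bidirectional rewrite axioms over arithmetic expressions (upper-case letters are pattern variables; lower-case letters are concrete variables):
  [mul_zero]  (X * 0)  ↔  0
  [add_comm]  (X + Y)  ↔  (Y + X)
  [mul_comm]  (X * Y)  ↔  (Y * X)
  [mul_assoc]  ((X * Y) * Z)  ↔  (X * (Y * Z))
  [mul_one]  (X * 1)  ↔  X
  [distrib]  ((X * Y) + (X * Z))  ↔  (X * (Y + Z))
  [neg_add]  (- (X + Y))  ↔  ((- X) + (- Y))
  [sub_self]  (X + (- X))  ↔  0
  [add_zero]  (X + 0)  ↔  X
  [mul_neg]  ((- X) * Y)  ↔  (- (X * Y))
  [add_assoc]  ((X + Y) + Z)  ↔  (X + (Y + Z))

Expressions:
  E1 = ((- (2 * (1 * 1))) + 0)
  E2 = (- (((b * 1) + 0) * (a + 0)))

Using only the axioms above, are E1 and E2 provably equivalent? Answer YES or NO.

NO

The axioms are sound identities: if E1 ↔* E2 then E1 and E2 evaluate identically under any assignment.
Under a=0, b=0: E1 evaluates to -2, E2 to 0. Distinct ⇒ no rewrite sequence connects them.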